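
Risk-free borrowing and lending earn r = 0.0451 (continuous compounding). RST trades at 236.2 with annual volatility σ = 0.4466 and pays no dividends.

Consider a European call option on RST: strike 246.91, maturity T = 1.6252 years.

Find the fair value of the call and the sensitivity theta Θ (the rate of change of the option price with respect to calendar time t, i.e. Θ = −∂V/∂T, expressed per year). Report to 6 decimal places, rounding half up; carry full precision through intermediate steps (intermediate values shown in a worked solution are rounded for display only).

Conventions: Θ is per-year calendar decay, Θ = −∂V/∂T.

price = 55.613716
Θ = -19.819707

σ√T = 0.4466·√1.6252 = 0.569341
d₁ = (ln(S/K) + (r+σ²/2)T) / (σ√T) = (ln(236.2/246.91) + (0.0451+0.4466²/2)·1.6252) / 0.569341 = (-0.044345 + 0.235371) / 0.569341 = 0.335521
d₂ = d₁ − σ√T = 0.335521 − 0.569341 = -0.233819
e^{−rT} = 0.929325
N(d₁) = 0.631384,  N(d₂) = 0.407563
Call price V = S·N(d₁) − K·e^{−rT}·N(d₂) = 149.132912 − 93.519196 = 55.613716
φ(d₁) = (1/√(2π))·e^{−d₁²/2} = 0.377107
Θ = −S·φ(d₁)·σ/(2√T) − r·K·e^{−rT}·N(d₂) = −15.601991 − 4.217716 = -19.819707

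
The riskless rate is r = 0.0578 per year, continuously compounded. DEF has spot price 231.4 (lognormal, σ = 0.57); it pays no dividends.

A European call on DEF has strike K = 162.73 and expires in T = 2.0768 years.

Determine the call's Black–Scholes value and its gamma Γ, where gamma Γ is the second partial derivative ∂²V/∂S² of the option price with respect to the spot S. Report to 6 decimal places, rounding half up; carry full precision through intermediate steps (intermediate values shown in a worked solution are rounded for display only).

price = 112.303748
Γ = 0.001292

σ√T = 0.57·√2.0768 = 0.821433
d₁ = (ln(S/K) + (r+σ²/2)T) / (σ√T) = (ln(231.4/162.73) + (0.0578+0.57²/2)·2.0768) / 0.821433 = (0.352055 + 0.457415) / 0.821433 = 0.985437
d₂ = d₁ − σ√T = 0.985437 − 0.821433 = 0.164004
e^{−rT} = 0.886886
N(d₁) = 0.837795,  N(d₂) = 0.565136
Call price V = S·N(d₁) − K·e^{−rT}·N(d₂) = 193.865830 − 81.562082 = 112.303748
φ(d₁) = (1/√(2π))·e^{−d₁²/2} = 0.245494
Γ = φ(d₁) / (S·σ·√T) = 0.001292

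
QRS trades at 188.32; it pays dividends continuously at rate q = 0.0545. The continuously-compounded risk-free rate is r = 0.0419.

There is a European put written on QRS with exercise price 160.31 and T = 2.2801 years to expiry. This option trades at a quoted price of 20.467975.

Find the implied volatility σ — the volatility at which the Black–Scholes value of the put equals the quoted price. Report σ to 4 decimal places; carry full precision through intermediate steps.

sigma = 0.3189

At σ = 0.3189 the Black–Scholes value reproduces the quote:
σ√T = 0.3189·√2.2801 = 0.481539
d₁ = (ln(S/K) + (r−q+σ²/2)T) / (σ√T) = (ln(188.32/160.31) + (0.0419−0.0545+0.3189²/2)·2.2801) / 0.481539 = (0.161033 + 0.087211) / 0.481539 = 0.515522
d₂ = d₁ − σ√T = 0.515522 − 0.481539 = 0.033983
e^{−rT} = 0.908885
e^{−qT} = 0.883145
N(−d₁) = 0.303094,  N(−d₂) = 0.486445
V = K·e^{−rT}·N(−d₂) − S·e^{−qT}·N(−d₁) = 70.876768 − 50.408794 = 20.467975 (the observed quote) — the price is monotone increasing in volatility, hence this σ is the only solution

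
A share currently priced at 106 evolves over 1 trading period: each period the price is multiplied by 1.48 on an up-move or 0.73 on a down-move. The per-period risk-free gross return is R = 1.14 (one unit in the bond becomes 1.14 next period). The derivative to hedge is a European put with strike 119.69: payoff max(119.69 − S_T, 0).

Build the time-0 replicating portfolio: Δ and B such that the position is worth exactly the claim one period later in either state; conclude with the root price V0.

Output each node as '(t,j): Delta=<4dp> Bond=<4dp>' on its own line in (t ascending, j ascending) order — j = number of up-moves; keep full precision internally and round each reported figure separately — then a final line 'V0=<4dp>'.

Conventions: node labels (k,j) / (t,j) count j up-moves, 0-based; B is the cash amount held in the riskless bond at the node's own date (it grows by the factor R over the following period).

The replicating-portfolio and risk-neutral prices coincide; use p* = (1.14−0.73)/(1.48−0.73) = 0.5467 for the latter.
Expiry values: V(1,0)=42.3100, V(1,1)=0.0000
Node (0,0) S=106.0000: V=(p*·0.0000+(1−p*)·42.3100)/1.14=16.8250; Δ=(0.0000−42.3100)/(156.8800−77.3800)=-0.5322; B=V−Δ·S=73.2384
As a check, the time-0 holding Δ(0,0)·S0 + B(0,0) comes to 16.8250 — exactly V0.

(0,0): Delta=-0.5322 Bond=73.2384
V0=16.8250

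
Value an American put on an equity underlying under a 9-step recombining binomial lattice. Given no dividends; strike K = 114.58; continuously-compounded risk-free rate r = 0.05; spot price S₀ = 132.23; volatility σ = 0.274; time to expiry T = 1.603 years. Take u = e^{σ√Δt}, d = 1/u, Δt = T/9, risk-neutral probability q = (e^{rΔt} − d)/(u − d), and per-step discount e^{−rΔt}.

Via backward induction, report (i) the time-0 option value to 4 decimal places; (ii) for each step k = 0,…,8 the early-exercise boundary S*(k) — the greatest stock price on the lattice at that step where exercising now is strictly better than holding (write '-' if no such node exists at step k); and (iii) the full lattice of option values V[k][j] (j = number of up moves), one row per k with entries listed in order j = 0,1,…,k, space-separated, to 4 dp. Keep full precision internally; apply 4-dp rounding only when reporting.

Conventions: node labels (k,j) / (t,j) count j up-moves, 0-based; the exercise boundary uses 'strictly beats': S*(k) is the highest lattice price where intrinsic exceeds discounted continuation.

price = 6.7235
boundary = - - - - 83.2623 74.1699 83.2623 93.4692 83.2623
tree:
6.7235
10.3455 3.3576
15.4834 5.5849 1.2741
22.4361 9.0676 2.3331 0.2780
31.3177 14.2868 4.2065 0.5720 0.0000
40.4101 21.6733 7.4326 1.1771 0.0000 0.0000
48.5095 31.3177 12.7769 2.4224 0.0000 0.0000 0.0000
55.7245 40.4101 21.1108 4.9850 0.0000 0.0000 0.0000 0.0000
62.1516 48.5095 31.3177 10.2585 0.0000 0.0000 0.0000 0.0000 0.0000
67.8768 55.7245 40.4101 21.1108 0.0000 0.0000 0.0000 0.0000 0.0000 0.0000

params: Δt=0.17811 u=1.12259 d=0.89080 q=0.50972 e^(-rΔt)=0.99113
t_9 payoffs: 67.8768 55.7245 40.4101 21.1108 0.0000 0.0000 0.0000 0.0000 0.0000 0.0000
t_8: node(8,0) S=52.4284 payoff=62.1516 vs cont=61.1357 → 62.1516 [stop]  node(8,1) S=66.0705 payoff=48.5095 vs cont=47.4937 → 48.5095 [stop]  node(8,2) S=83.2623 payoff=31.3177 vs cont=30.3019 → 31.3177 [stop]  node(8,3) S=104.9275 payoff=9.6525 vs cont=10.2585 → 10.2585 [wait]  node(8,4) S=132.2300 payoff=0.0000 vs cont=0.0000 → 0.0000 [wait]  node(8,5) S=166.6368 payoff=0.0000 vs cont=0.0000 → 0.0000 [wait]  node(8,6) S=209.9963 payoff=0.0000 vs cont=0.0000 → 0.0000 [wait]  node(8,7) S=264.6382 payoff=0.0000 vs cont=0.0000 → 0.0000 [wait]  node(8,8) S=333.4981 payoff=0.0000 vs cont=0.0000 → 0.0000 [wait]  ⇒ S*(8)=83.2623
t_7: node(7,0) S=58.8555 payoff=55.7245 vs cont=54.7086 → 55.7245 [stop]  node(7,1) S=74.1699 payoff=40.4101 vs cont=39.3942 → 40.4101 [stop]  node(7,2) S=93.4692 payoff=21.1108 vs cont=20.4010 → 21.1108 [stop]  node(7,3) S=117.7903 payoff=0.0000 vs cont=4.9850 → 4.9850 [wait]  node(7,4) S=148.4398 payoff=0.0000 vs cont=0.0000 → 0.0000 [wait]  node(7,5) S=187.0645 payoff=0.0000 vs cont=0.0000 → 0.0000 [wait]  node(7,6) S=235.7394 payoff=0.0000 vs cont=0.0000 → 0.0000 [wait]  node(7,7) S=297.0797 payoff=0.0000 vs cont=0.0000 → 0.0000 [wait]  ⇒ S*(7)=93.4692
t_6: node(6,0) S=66.0705 payoff=48.5095 vs cont=47.4937 → 48.5095 [stop]  node(6,1) S=83.2623 payoff=31.3177 vs cont=30.3019 → 31.3177 [stop]  node(6,2) S=104.9275 payoff=9.6525 vs cont=12.7769 → 12.7769 [wait]  node(6,3) S=132.2300 payoff=0.0000 vs cont=2.4224 → 2.4224 [wait]  node(6,4) S=166.6368 payoff=0.0000 vs cont=0.0000 → 0.0000 [wait]  node(6,5) S=209.9963 payoff=0.0000 vs cont=0.0000 → 0.0000 [wait]  node(6,6) S=264.6382 payoff=0.0000 vs cont=0.0000 → 0.0000 [wait]  ⇒ S*(6)=83.2623
t_5: node(5,0) S=74.1699 payoff=40.4101 vs cont=39.3942 → 40.4101 [stop]  node(5,1) S=93.4692 payoff=21.1108 vs cont=21.6733 → 21.6733 [wait]  node(5,2) S=117.7903 payoff=0.0000 vs cont=7.4326 → 7.4326 [wait]  node(5,3) S=148.4398 payoff=0.0000 vs cont=1.1771 → 1.1771 [wait]  node(5,4) S=187.0645 payoff=0.0000 vs cont=0.0000 → 0.0000 [wait]  node(5,5) S=235.7394 payoff=0.0000 vs cont=0.0000 → 0.0000 [wait]  ⇒ S*(5)=74.1699
t_4: node(4,0) S=83.2623 payoff=31.3177 vs cont=30.5861 → 31.3177 [stop]  node(4,1) S=104.9275 payoff=9.6525 vs cont=14.2868 → 14.2868 [wait]  node(4,2) S=132.2300 payoff=0.0000 vs cont=4.2065 → 4.2065 [wait]  node(4,3) S=166.6368 payoff=0.0000 vs cont=0.5720 → 0.5720 [wait]  node(4,4) S=209.9963 payoff=0.0000 vs cont=0.0000 → 0.0000 [wait]  ⇒ S*(4)=83.2623
t_3: node(3,0) S=93.4692 payoff=21.1108 vs cont=22.4361 → 22.4361 [wait]  node(3,1) S=117.7903 payoff=0.0000 vs cont=9.0676 → 9.0676 [wait]  node(3,2) S=148.4398 payoff=0.0000 vs cont=2.3331 → 2.3331 [wait]  node(3,3) S=187.0645 payoff=0.0000 vs cont=0.2780 → 0.2780 [wait]  ⇒ S*(3)=-
t_2: node(2,0) S=104.9275 payoff=9.6525 vs cont=15.4834 → 15.4834 [wait]  node(2,1) S=132.2300 payoff=0.0000 vs cont=5.5849 → 5.5849 [wait]  node(2,2) S=166.6368 payoff=0.0000 vs cont=1.2741 → 1.2741 [wait]  ⇒ S*(2)=-
t_1: node(1,0) S=117.7903 payoff=0.0000 vs cont=10.3455 → 10.3455 [wait]  node(1,1) S=148.4398 payoff=0.0000 vs cont=3.3576 → 3.3576 [wait]  ⇒ S*(1)=-
t_0: node(0,0) S=132.2300 payoff=0.0000 vs cont=6.7235 → 6.7235 [wait]  ⇒ S*(0)=-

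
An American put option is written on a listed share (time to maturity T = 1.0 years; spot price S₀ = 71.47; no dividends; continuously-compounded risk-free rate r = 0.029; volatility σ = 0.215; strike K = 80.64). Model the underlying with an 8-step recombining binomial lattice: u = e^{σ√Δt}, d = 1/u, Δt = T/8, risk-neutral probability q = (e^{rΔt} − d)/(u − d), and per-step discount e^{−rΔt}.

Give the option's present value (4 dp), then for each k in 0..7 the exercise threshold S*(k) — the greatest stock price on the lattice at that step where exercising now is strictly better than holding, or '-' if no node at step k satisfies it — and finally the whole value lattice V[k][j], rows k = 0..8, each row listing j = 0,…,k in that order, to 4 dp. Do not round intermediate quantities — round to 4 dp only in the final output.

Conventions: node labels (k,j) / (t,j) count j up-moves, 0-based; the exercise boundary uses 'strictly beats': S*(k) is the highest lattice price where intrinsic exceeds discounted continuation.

price = 10.9757
boundary = - - 61.3902 56.8966 61.3902 66.2386 61.3902 66.2386
tree:
10.9757
14.7813 7.3224
19.2498 10.5053 4.2537
23.7434 14.5258 6.6378 1.9460
27.9080 19.2498 9.9975 3.3908 0.5432
31.7678 23.7434 14.4014 5.7504 1.1010 0.0000
35.3451 27.9080 19.2498 9.3805 2.2318 0.0000 0.0000
38.6606 31.7678 23.7434 14.4014 4.5239 0.0000 0.0000 0.0000
41.7333 35.3451 27.9080 19.2498 9.1700 0.0000 0.0000 0.0000 0.0000

Δt=0.12500  u=1.07898  d=0.92680  q=0.50487  discount=0.99638
step 8 (expiry): payoffs max(K−S,0) = 41.7333 35.3451 27.9080 19.2498 9.1700 0.0000 0.0000 0.0000 0.0000
step 7: (k=7,j=0): S=41.9794, K−S=38.6606, hold=38.3688 ⇒ V=38.6606 exercise | (k=7,j=1): S=48.8722, K−S=31.7678, hold=31.4761 ⇒ V=31.7678 exercise | (k=7,j=2): S=56.8966, K−S=23.7434, hold=23.4516 ⇒ V=23.7434 exercise | (k=7,j=3): S=66.2386, K−S=14.4014, hold=14.1096 ⇒ V=14.4014 exercise | (k=7,j=4): S=77.1145, K−S=3.5255, hold=4.5239 ⇒ V=4.5239 continue | (k=7,j=5): S=89.7762, K−S=0.0000, hold=0.0000 ⇒ V=0.0000 continue | (k=7,j=6): S=104.5168, K−S=0.0000, hold=0.0000 ⇒ V=0.0000 continue | (k=7,j=7): S=121.6777, K−S=0.0000, hold=0.0000 ⇒ V=0.0000 continue  boundary S*=66.2386
step 6: (k=6,j=0): S=45.2949, K−S=35.3451, hold=35.0533 ⇒ V=35.3451 exercise | (k=6,j=1): S=52.7320, K−S=27.9080, hold=27.6162 ⇒ V=27.9080 exercise | (k=6,j=2): S=61.3902, K−S=19.2498, hold=18.9580 ⇒ V=19.2498 exercise | (k=6,j=3): S=71.4700, K−S=9.1700, hold=9.3805 ⇒ V=9.3805 continue | (k=6,j=4): S=83.2049, K−S=0.0000, hold=2.2318 ⇒ V=2.2318 continue | (k=6,j=5): S=96.8665, K−S=0.0000, hold=0.0000 ⇒ V=0.0000 continue | (k=6,j=6): S=112.7713, K−S=0.0000, hold=0.0000 ⇒ V=0.0000 continue  boundary S*=61.3902
step 5: (k=5,j=0): S=48.8722, K−S=31.7678, hold=31.4761 ⇒ V=31.7678 exercise | (k=5,j=1): S=56.8966, K−S=23.7434, hold=23.4516 ⇒ V=23.7434 exercise | (k=5,j=2): S=66.2386, K−S=14.4014, hold=14.2155 ⇒ V=14.4014 exercise | (k=5,j=3): S=77.1145, K−S=3.5255, hold=5.7504 ⇒ V=5.7504 continue | (k=5,j=4): S=89.7762, K−S=0.0000, hold=1.1010 ⇒ V=1.1010 continue | (k=5,j=5): S=104.5168, K−S=0.0000, hold=0.0000 ⇒ V=0.0000 continue  boundary S*=66.2386
step 4: (k=4,j=0): S=52.7320, K−S=27.9080, hold=27.6162 ⇒ V=27.9080 exercise | (k=4,j=1): S=61.3902, K−S=19.2498, hold=18.9580 ⇒ V=19.2498 exercise | (k=4,j=2): S=71.4700, K−S=9.1700, hold=9.9975 ⇒ V=9.9975 continue | (k=4,j=3): S=83.2049, K−S=0.0000, hold=3.3908 ⇒ V=3.3908 continue | (k=4,j=4): S=96.8665, K−S=0.0000, hold=0.5432 ⇒ V=0.5432 continue  boundary S*=61.3902
step 3: (k=3,j=0): S=56.8966, K−S=23.7434, hold=23.4516 ⇒ V=23.7434 exercise | (k=3,j=1): S=66.2386, K−S=14.4014, hold=14.5258 ⇒ V=14.5258 continue | (k=3,j=2): S=77.1145, K−S=3.5255, hold=6.6378 ⇒ V=6.6378 continue | (k=3,j=3): S=89.7762, K−S=0.0000, hold=1.9460 ⇒ V=1.9460 continue  boundary S*=56.8966
step 2: (k=2,j=0): S=61.3902, K−S=19.2498, hold=19.0206 ⇒ V=19.2498 exercise | (k=2,j=1): S=71.4700, K−S=9.1700, hold=10.5053 ⇒ V=10.5053 continue | (k=2,j=2): S=83.2049, K−S=0.0000, hold=4.2537 ⇒ V=4.2537 continue  boundary S*=61.3902
step 1: (k=1,j=0): S=66.2386, K−S=14.4014, hold=14.7813 ⇒ V=14.7813 continue | (k=1,j=1): S=77.1145, K−S=3.5255, hold=7.3224 ⇒ V=7.3224 continue  boundary S*=-
step 0: (k=0,j=0): S=71.4700, K−S=9.1700, hold=10.9757 ⇒ V=10.9757 continue  boundary S*=-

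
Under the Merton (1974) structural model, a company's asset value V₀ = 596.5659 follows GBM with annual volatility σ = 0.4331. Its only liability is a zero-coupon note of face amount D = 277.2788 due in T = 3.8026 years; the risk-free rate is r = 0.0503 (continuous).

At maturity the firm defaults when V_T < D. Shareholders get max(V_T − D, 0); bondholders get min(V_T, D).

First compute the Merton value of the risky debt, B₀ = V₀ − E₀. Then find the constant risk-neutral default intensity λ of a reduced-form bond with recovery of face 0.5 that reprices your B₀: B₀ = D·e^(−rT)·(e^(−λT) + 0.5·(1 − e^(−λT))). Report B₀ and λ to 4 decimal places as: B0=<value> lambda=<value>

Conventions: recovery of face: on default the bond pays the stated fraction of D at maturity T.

B0=210.1176 lambda=0.0474

Equity is a call on the firm's assets struck at D = 277.2788:
d₁ = [ln(V₀/D) + (r + σ²/2)T] / (σ√T)
   = [ln(596.5659/277.2788) + (0.0503 + 0.5·0.4331²)·3.8026] / (0.4331·√3.8026)
   = [0.766166 + 0.547908] / 0.844556 = 1.555935
d₂ = d₁ − σ√T = 1.555935 − 0.844556 = 0.711379
N(d₁) = 0.940138,  N(d₂) = 0.761575,  e^(−rT) = 0.825909
E₀ = V₀·N(d₁) − D·e^(−rT)·N(d₂)
   = 596.5659·0.940138 − 277.2788·0.825909·0.761575 = 386.448314
B₀ = V₀ − E₀ = 596.5659 − 386.448314 = 210.117586
e^(−λT) = (B₀·e^(rT)/D − 0.5)/(1 − 0.5) = (210.1176·1.210787/277.2788 − 0.5)/0.5 = 0.83503185
λ = −ln(0.83503185)/3.8026 = 0.047411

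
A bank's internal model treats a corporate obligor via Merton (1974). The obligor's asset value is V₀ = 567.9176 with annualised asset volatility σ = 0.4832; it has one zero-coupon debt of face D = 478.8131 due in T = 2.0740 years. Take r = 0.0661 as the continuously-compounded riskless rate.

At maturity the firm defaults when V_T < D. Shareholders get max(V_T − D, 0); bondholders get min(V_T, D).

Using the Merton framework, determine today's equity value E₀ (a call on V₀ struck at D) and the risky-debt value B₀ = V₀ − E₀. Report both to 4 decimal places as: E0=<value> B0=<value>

Apply the equity-as-call identities (strike 478.8131, horizon 2.0740 years):
d₁ = [ln(V₀/D) + (r + σ²/2)T] / (σ√T)
   = [ln(567.9176/478.8131) + (0.0661 + 0.5·0.4832²)·2.0740] / (0.4832·√2.0740)
   = [0.170666 + 0.379212] / 0.695875 = 0.790197
d₂ = d₁ − σ√T = 0.790197 − 0.695875 = 0.094322
N(d₁) = 0.785294,  N(d₂) = 0.537573,  e^(−rT) = 0.871891
E₀ = V₀·N(d₁) − D·e^(−rT)·N(d₂)
   = 567.9176·0.785294 − 478.8131·0.871891·0.537573 = 221.559962
B₀ = V₀ − E₀ = 567.9176 − 221.559962 = 346.357638

E0=221.5600 B0=346.3576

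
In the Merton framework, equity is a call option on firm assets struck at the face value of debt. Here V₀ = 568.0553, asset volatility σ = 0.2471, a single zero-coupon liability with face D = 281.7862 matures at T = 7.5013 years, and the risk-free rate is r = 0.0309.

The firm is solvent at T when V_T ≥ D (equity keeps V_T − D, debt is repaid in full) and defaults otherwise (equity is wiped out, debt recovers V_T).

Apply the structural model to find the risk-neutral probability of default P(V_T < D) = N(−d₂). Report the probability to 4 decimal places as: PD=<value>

Work the structural quantities from V₀ = 568.0553 against face 281.7862:
d₁ = [ln(V₀/D) + (r + σ²/2)T] / (σ√T)
   = [ln(568.0553/281.7862) + (0.0309 + 0.5·0.2471²)·7.5013] / (0.2471·√7.5013)
   = [0.701070 + 0.460799] / 0.676770 = 1.716786
d₂ = d₁ − σ√T = 1.716786 − 0.676770 = 1.040016
risk-neutral PD = N(−d₂) = N(-1.040016) = 0.149166

PD=0.1492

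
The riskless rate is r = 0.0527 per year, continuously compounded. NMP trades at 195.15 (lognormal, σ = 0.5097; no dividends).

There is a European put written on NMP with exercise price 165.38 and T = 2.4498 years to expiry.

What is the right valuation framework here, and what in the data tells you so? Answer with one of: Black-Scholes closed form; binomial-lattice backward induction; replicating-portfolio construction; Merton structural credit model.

framework: Black-Scholes closed form

Key observation: the instrument is a plain European put (strike 165.38) on a lognormal asset; the exact continuous-time formula applies directly.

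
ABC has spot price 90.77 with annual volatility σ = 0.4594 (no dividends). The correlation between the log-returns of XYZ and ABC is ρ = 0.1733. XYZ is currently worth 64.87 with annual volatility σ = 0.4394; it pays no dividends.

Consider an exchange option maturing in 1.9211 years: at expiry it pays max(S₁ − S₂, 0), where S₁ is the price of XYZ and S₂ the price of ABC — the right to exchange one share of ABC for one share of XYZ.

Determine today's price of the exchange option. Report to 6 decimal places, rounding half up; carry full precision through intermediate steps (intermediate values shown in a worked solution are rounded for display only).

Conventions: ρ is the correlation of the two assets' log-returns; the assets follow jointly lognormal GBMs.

σ_eff = √(σ₁² + σ₂² − 2ρσ₁σ₂) = √(0.4394² + 0.4594² − 2·0.1733·0.4394·0.4594) = 0.578062
d₁ = (ln(S₁/S₂) + (q₂ − q₁ + σ_eff²/2)T) / (σ_eff√T) = (ln(64.87/90.77) + (0.0 − 0.0 + 0.167078)·1.9211) / 0.801216 = -0.018684
d₂ = d₁ − σ_eff√T = -0.018684 − 0.801216 = -0.819900
N(d₁) = 0.492547,  N(d₂) = 0.206137
V = S₁·e^{−q₁T}·N(d₁) − S₂·e^{−q₂T}·N(d₂) = 31.951492 − 18.711012 = 13.240480
Key observation: no risk-free rate is needed — with the second asset as numeraire the exchange option is a call on the ratio S₁/S₂, and r cancels out of the value.

exchange price = 13.240480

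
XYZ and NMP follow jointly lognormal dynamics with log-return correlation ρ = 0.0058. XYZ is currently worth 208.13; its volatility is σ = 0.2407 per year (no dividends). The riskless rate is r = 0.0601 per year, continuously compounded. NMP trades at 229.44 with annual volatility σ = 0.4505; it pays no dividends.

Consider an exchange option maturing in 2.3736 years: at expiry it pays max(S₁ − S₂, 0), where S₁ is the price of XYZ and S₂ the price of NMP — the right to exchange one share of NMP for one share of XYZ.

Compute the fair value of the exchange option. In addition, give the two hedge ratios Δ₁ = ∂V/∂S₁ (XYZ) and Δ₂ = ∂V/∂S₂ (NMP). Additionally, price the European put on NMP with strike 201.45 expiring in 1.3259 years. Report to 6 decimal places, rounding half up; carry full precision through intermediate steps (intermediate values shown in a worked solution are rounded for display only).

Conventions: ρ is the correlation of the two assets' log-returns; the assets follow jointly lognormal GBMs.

σ_eff = √(σ₁² + σ₂² − 2ρσ₁σ₂) = √(0.2407² + 0.4505² − 2·0.0058·0.2407·0.4505) = 0.509538
d₁ = (ln(S₁/S₂) + (q₂ − q₁ + σ_eff²/2)T) / (σ_eff√T) = (ln(208.13/229.44) + (0.0 − 0.0 + 0.129814)·2.3736) / 0.785019 = 0.268336
d₂ = d₁ − σ_eff√T = 0.268336 − 0.785019 = -0.516683
N(d₁) = 0.605780,  N(d₂) = 0.302689
V = S₁·e^{−q₁T}·N(d₁) − S₂·e^{−q₂T}·N(d₂) = 126.080917 − 69.448886 = 56.632031
Δ₁ = e^{−q₁T}·N(d₁) = 0.605780;  Δ₂ = −e^{−q₂T}·N(d₂) = -0.302689
[vanilla: NMP put K=201.45]
σ√T = 0.4505·√1.3259 = 0.518741
d₁ = (ln(S/K) + (r+σ²/2)T) / (σ√T) = (ln(229.44/201.45) + (0.0601+0.4505²/2)·1.3259) / 0.518741 = (0.130100 + 0.214232) / 0.518741 = 0.663786
d₂ = d₁ − σ√T = 0.663786 − 0.518741 = 0.145046
e^{−rT} = 0.923406
N(−d₁) = 0.253414,  N(−d₂) = 0.442337
price = K·e^{−rT}·N(−d₂) − S·N(−d₁) = 82.283640 − 58.143212 = 24.140428

exchange price = 56.632031
Δ1 = 0.605780
Δ2 = -0.302689
price(NMP put K=201.45) = 24.140428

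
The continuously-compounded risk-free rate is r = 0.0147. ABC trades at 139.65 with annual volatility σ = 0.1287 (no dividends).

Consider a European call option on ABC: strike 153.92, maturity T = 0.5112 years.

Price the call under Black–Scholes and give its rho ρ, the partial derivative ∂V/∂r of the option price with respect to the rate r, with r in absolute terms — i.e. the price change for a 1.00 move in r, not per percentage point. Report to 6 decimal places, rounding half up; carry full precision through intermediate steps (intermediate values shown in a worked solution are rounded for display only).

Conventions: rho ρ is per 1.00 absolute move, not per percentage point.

σ√T = 0.1287·√0.5112 = 0.092018
d₁ = (ln(S/K) + (r+σ²/2)T) / (σ√T) = (ln(139.65/153.92) + (0.0147+0.1287²/2)·0.5112) / 0.092018 = (-0.097294 + 0.011748) / 0.092018 = -0.929657
d₂ = d₁ − σ√T = -0.929657 − 0.092018 = -1.021675
e^{−rT} = 0.992514
N(d₁) = 0.176274,  N(d₂) = 0.153467
Call price V = S·N(d₁) − K·e^{−rT}·N(d₂) = 24.616727 − 23.444860 = 1.171867
ρ = K·T·e^{−rT}·N(d₂) = 11.985012

price = 1.171867
ρ = 11.985012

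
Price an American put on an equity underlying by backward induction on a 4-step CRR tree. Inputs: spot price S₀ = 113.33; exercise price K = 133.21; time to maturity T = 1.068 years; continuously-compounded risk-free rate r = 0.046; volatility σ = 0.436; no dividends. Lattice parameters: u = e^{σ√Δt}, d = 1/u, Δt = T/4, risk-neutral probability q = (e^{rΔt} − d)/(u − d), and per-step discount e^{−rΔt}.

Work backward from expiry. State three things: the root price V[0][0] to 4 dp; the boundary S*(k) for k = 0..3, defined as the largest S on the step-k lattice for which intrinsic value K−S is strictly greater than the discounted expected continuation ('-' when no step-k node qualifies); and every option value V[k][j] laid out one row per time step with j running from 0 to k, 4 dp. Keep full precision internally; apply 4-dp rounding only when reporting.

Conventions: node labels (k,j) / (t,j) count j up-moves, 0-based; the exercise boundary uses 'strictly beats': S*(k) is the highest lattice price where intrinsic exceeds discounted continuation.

price = 31.0287
boundary = - - 72.2205 90.4696
tree:
31.0287
44.5032 16.7155
60.9895 27.1622 5.4260
75.5575 42.7404 10.3860 0.0000
87.1869 60.9895 19.8800 0.0000 0.0000

Δt=0.26700  u=1.25269  d=0.79828  q=0.47111  discount=0.98779
step 4 (expiry): payoffs max(K−S,0) = 87.1869 60.9895 19.8800 0.0000 0.0000
step 3: (k=3,j=0): S=57.6525, K−S=75.5575, hold=73.9314 ⇒ V=75.5575 exercise | (k=3,j=1): S=90.4696, K−S=42.7404, hold=41.1143 ⇒ V=42.7404 exercise | (k=3,j=2): S=141.9669, K−S=0.0000, hold=10.3860 ⇒ V=10.3860 continue | (k=3,j=3): S=222.7777, K−S=0.0000, hold=0.0000 ⇒ V=0.0000 continue  boundary S*=90.4696
step 2: (k=2,j=0): S=72.2205, K−S=60.9895, hold=59.3634 ⇒ V=60.9895 exercise | (k=2,j=1): S=113.3300, K−S=19.8800, hold=27.1622 ⇒ V=27.1622 continue | (k=2,j=2): S=177.8400, K−S=0.0000, hold=5.4260 ⇒ V=5.4260 continue  boundary S*=72.2205
step 1: (k=1,j=0): S=90.4696, K−S=42.7404, hold=44.5032 ⇒ V=44.5032 continue | (k=1,j=1): S=141.9669, K−S=0.0000, hold=16.7155 ⇒ V=16.7155 continue  boundary S*=-
step 0: (k=0,j=0): S=113.3300, K−S=19.8800, hold=31.0287 ⇒ V=31.0287 continue  boundary S*=-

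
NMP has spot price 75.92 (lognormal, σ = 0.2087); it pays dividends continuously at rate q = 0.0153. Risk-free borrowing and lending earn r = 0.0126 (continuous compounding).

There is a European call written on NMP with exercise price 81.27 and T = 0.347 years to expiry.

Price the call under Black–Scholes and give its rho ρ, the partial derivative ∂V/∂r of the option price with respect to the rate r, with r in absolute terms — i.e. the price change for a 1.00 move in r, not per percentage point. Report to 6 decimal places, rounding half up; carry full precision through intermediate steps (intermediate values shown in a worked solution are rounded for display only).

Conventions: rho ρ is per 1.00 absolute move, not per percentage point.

σ√T = 0.2087·√0.347 = 0.122938
d₁ = (ln(S/K) + (r−q+σ²/2)T) / (σ√T) = (ln(75.92/81.27) + (0.0126−0.0153+0.2087²/2)·0.347) / 0.122938 = (-0.068097 + 0.006620) / 0.122938 = -0.500062
d₂ = d₁ − σ√T = -0.500062 − 0.122938 = -0.623000
e^{−rT} = 0.995637
e^{−qT} = 0.994705
N(d₁) = 0.308516,  N(d₂) = 0.266642
Call price V = S·e^{−qT}·N(d₁) − K·e^{−rT}·N(d₂) = 23.298488 − 21.575468 = 1.723020
ρ = K·T·e^{−rT}·N(d₂) = 7.486687

price = 1.723020
ρ = 7.486687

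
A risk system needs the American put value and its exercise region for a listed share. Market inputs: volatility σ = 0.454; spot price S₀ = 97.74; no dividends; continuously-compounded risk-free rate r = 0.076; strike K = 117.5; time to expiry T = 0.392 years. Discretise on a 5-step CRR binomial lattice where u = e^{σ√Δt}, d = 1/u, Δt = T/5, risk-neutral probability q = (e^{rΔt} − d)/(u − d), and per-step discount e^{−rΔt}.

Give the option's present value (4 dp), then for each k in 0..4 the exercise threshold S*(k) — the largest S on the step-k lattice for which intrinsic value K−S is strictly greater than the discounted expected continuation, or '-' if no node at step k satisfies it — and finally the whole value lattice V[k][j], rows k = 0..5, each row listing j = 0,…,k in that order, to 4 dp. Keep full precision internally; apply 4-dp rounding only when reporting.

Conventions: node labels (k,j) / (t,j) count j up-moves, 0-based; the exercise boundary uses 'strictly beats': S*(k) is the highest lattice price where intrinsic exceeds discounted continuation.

price = 22.8824
boundary = - - 75.7979 86.0726 97.7400
tree:
22.8824
31.6022 14.1465
41.7021 21.5456 6.6698
50.7502 31.4274 11.5923 1.6623
58.7183 41.7021 19.7600 3.2899 0.0000
65.7352 50.7502 31.4274 6.5110 0.0000 0.0000

Δt=0.07840  u=1.13555  d=0.88063  q=0.49171  discount=0.99406
step 5 (expiry): payoffs max(K−S,0) = 65.7352 50.7502 31.4274 6.5110 0.0000 0.0000
step 4: (k=4,j=0): S=58.7817, K−S=58.7183, hold=58.0203 ⇒ V=58.7183 exercise | (k=4,j=1): S=75.7979, K−S=41.7021, hold=41.0040 ⇒ V=41.7021 exercise | (k=4,j=2): S=97.7400, K−S=19.7600, hold=19.0620 ⇒ V=19.7600 exercise | (k=4,j=3): S=126.0339, K−S=0.0000, hold=3.2899 ⇒ V=3.2899 continue | (k=4,j=4): S=162.5183, K−S=0.0000, hold=0.0000 ⇒ V=0.0000 continue  boundary S*=97.7400
step 3: (k=3,j=0): S=66.7498, K−S=50.7502, hold=50.0522 ⇒ V=50.7502 exercise | (k=3,j=1): S=86.0726, K−S=31.4274, hold=30.7294 ⇒ V=31.4274 exercise | (k=3,j=2): S=110.9890, K−S=6.5110, hold=11.5923 ⇒ V=11.5923 continue | (k=3,j=3): S=143.1182, K−S=0.0000, hold=1.6623 ⇒ V=1.6623 continue  boundary S*=86.0726
step 2: (k=2,j=0): S=75.7979, K−S=41.7021, hold=41.0040 ⇒ V=41.7021 exercise | (k=2,j=1): S=97.7400, K−S=19.7600, hold=21.5456 ⇒ V=21.5456 continue | (k=2,j=2): S=126.0339, K−S=0.0000, hold=6.6698 ⇒ V=6.6698 continue  boundary S*=75.7979
step 1: (k=1,j=0): S=86.0726, K−S=31.4274, hold=31.6022 ⇒ V=31.6022 continue | (k=1,j=1): S=110.9890, K−S=6.5110, hold=14.1465 ⇒ V=14.1465 continue  boundary S*=-
step 0: (k=0,j=0): S=97.7400, K−S=19.7600, hold=22.8824 ⇒ V=22.8824 continue  boundary S*=-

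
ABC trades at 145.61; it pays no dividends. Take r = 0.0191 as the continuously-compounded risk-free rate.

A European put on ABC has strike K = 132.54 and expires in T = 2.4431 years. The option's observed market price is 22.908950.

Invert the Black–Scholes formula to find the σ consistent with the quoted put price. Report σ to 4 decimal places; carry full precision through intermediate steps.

sigma = 0.3779

At σ = 0.3779 the Black–Scholes value reproduces the quote:
σ√T = 0.3779·√2.4431 = 0.590674
d₁ = (ln(S/K) + (r+σ²/2)T) / (σ√T) = (ln(145.61/132.54) + (0.0191+0.3779²/2)·2.4431) / 0.590674 = (0.094047 + 0.221111) / 0.590674 = 0.533557
d₂ = d₁ − σ√T = 0.533557 − 0.590674 = -0.057116
e^{−rT} = 0.954409
N(−d₁) = 0.296824,  N(−d₂) = 0.522774
V = K·e^{−rT}·N(−d₂) − S·N(−d₁) = 66.129484 − 43.220534 = 22.908950 (the quoted price), and the Black–Scholes price is strictly increasing in σ, so σ is unique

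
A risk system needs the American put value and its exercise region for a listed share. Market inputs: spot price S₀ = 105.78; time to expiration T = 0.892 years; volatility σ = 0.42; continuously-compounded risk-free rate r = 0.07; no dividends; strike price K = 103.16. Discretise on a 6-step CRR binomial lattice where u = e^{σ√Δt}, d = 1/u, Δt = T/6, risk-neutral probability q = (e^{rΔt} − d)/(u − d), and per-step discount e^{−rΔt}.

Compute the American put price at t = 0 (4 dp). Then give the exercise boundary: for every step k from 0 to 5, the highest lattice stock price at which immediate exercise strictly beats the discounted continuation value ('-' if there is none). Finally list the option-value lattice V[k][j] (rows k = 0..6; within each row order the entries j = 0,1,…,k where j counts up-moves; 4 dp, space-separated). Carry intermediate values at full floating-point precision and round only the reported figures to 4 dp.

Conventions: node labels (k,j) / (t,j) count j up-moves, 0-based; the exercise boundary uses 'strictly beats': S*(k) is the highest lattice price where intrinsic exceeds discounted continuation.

price = 12.2199
boundary = - - - 65.0749 76.5145 65.0749
tree:
12.2199
18.6054 5.8804
27.2749 10.0411 1.7054
38.0851 16.6827 3.3905 0.0000
47.8143 26.6455 6.7409 0.0000 0.0000
56.0890 38.0851 13.4021 0.0000 0.0000 0.0000
63.1265 47.8143 26.6455 0.0000 0.0000 0.0000 0.0000

params: Δt=0.14867 u=1.17579 d=0.85049 q=0.49176 e^(-rΔt)=0.98965
t_6 payoffs: 63.1265 47.8143 26.6455 0.0000 0.0000 0.0000 0.0000
t_5: node(5,0) S=47.0710 payoff=56.0890 vs cont=55.0210 → 56.0890 [stop]  node(5,1) S=65.0749 payoff=38.0851 vs cont=37.0171 → 38.0851 [stop]  node(5,2) S=89.9650 payoff=13.1950 vs cont=13.4021 → 13.4021 [wait]  node(5,3) S=124.3751 payoff=0.0000 vs cont=0.0000 → 0.0000 [wait]  node(5,4) S=171.9465 payoff=0.0000 vs cont=0.0000 → 0.0000 [wait]  node(5,5) S=237.7132 payoff=0.0000 vs cont=0.0000 → 0.0000 [wait]  ⇒ S*(5)=65.0749
t_4: node(4,0) S=55.3457 payoff=47.8143 vs cont=46.7463 → 47.8143 [stop]  node(4,1) S=76.5145 payoff=26.6455 vs cont=25.6783 → 26.6455 [stop]  node(4,2) S=105.7800 payoff=0.0000 vs cont=6.7409 → 6.7409 [wait]  node(4,3) S=146.2391 payoff=0.0000 vs cont=0.0000 → 0.0000 [wait]  node(4,4) S=202.1731 payoff=0.0000 vs cont=0.0000 → 0.0000 [wait]  ⇒ S*(4)=76.5145
t_3: node(3,0) S=65.0749 payoff=38.0851 vs cont=37.0171 → 38.0851 [stop]  node(3,1) S=89.9650 payoff=13.1950 vs cont=16.6827 → 16.6827 [wait]  node(3,2) S=124.3751 payoff=0.0000 vs cont=3.3905 → 3.3905 [wait]  node(3,3) S=171.9465 payoff=0.0000 vs cont=0.0000 → 0.0000 [wait]  ⇒ S*(3)=65.0749
t_2: node(2,0) S=76.5145 payoff=26.6455 vs cont=27.2749 → 27.2749 [wait]  node(2,1) S=105.7800 payoff=0.0000 vs cont=10.0411 → 10.0411 [wait]  node(2,2) S=146.2391 payoff=0.0000 vs cont=1.7054 → 1.7054 [wait]  ⇒ S*(2)=-
t_1: node(1,0) S=89.9650 payoff=13.1950 vs cont=18.6054 → 18.6054 [wait]  node(1,1) S=124.3751 payoff=0.0000 vs cont=5.8804 → 5.8804 [wait]  ⇒ S*(1)=-
t_0: node(0,0) S=105.7800 payoff=0.0000 vs cont=12.2199 → 12.2199 [wait]  ⇒ S*(0)=-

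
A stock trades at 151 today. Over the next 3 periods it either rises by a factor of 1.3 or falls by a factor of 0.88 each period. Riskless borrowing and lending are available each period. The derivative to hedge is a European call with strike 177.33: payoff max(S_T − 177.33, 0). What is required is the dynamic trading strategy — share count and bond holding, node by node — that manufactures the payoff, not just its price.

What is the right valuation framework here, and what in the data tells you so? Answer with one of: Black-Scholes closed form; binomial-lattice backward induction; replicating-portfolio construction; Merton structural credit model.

Key observation: the deliverable is the dynamic trading strategy on the 3-step tree (spot 151, moves 1.3 and 0.88), so the valuation must go through the node-by-node replicating-portfolio solve.

framework: replicating-portfolio construction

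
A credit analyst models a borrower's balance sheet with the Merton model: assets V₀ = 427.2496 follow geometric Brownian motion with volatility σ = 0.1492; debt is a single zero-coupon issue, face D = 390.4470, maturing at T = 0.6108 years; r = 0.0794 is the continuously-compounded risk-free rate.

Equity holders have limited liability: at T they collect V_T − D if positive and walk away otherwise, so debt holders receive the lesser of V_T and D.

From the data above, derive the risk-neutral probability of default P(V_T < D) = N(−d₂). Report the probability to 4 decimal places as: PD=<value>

Apply the equity-as-call identities (strike 390.4470, horizon 0.6108 years):
d₁ = [ln(V₀/D) + (r + σ²/2)T] / (σ√T)
   = [ln(427.2496/390.4470) + (0.0794 + 0.5·0.1492²)·0.6108] / (0.1492·√0.6108)
   = [0.090076 + 0.055296] / 0.116605 = 1.246702
d₂ = d₁ − σ√T = 1.246702 − 0.116605 = 1.130097
risk-neutral PD = N(−d₂) = N(-1.130097) = 0.129218

PD=0.1292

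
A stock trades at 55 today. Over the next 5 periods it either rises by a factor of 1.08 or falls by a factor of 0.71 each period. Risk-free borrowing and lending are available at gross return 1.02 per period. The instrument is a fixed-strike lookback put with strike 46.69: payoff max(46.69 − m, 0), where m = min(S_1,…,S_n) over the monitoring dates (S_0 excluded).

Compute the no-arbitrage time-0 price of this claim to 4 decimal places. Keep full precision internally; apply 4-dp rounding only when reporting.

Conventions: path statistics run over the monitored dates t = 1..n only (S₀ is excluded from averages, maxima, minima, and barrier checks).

price = 3.7128

Under the martingale measure an up-move has probability p* = 0.8378; value the claim as the probability-weighted average of per-path payoffs, discounted 5 periods at R = 1.02.
Enumerate all 2^5 = 32 price paths (U = up ×1.08, D = down ×0.71); each path with k up-moves has probability p*^k·(1−p*)^(5−k).
DDDDD: m=9.9233, payoff=36.7667, prob=0.000112
UDDDD: m=15.0945, payoff=31.5955, prob=0.000579
DUDDD: m=15.0945, payoff=31.5955, prob=0.000579
UUDDD: m=22.9607, payoff=23.7293, prob=0.002993
DDUDD: m=15.0945, payoff=31.5955, prob=0.000579
UDUDD: m=22.9607, payoff=23.7293, prob=0.002993
DUUDD: m=22.9607, payoff=23.7293, prob=0.002993
UUUDD: m=34.9261, payoff=11.7639, prob=0.015466
DDDUD: m=15.0945, payoff=31.5955, prob=0.000579
UDDUD: m=22.9607, payoff=23.7293, prob=0.002993
DUDUD: m=22.9607, payoff=23.7293, prob=0.002993
UUDUD: m=34.9261, payoff=11.7639, prob=0.015466
DDUUD: m=22.9607, payoff=23.7293, prob=0.002993
UDUUD: m=34.9261, payoff=11.7639, prob=0.015466
DUUUD: m=34.9261, payoff=11.7639, prob=0.015466
UUUUD: m=53.1271, payoff=0.0000, prob=0.079908
DDDDU: m=13.9764, payoff=32.7136, prob=0.000579
UDDDU: m=21.2599, payoff=25.4301, prob=0.002993
DUDDU: m=21.2599, payoff=25.4301, prob=0.002993
UUDDU: m=32.3390, payoff=14.3510, prob=0.015466
DDUDU: m=21.2599, payoff=25.4301, prob=0.002993
UDUDU: m=32.3390, payoff=14.3510, prob=0.015466
DUUDU: m=32.3390, payoff=14.3510, prob=0.015466
UUUDU: m=49.1918, payoff=0.0000, prob=0.079908
DDDUU: m=19.6851, payoff=27.0049, prob=0.002993
UDDUU: m=29.9435, payoff=16.7465, prob=0.015466
DUDUU: m=29.9435, payoff=16.7465, prob=0.015466
UUDUU: m=45.5479, payoff=1.1421, prob=0.079908
DDUUU: m=27.7255, payoff=18.9645, prob=0.015466
UDUUU: m=42.1740, payoff=4.5160, prob=0.079908
DUUUU: m=39.0500, payoff=7.6400, prob=0.079908
UUUUU: m=59.4000, payoff=0.0000, prob=0.412857
Price = Σ prob·payoff / R^5 = 4.099244 / 1.104081 = 3.7128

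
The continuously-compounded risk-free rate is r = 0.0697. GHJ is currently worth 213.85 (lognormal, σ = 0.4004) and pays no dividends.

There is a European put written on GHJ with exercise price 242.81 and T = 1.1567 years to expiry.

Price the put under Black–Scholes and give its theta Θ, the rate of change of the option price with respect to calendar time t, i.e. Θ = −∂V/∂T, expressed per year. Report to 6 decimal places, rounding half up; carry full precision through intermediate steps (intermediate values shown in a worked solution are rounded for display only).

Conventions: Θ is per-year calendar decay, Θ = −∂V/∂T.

σ√T = 0.4004·√1.1567 = 0.430630
d₁ = (ln(S/K) + (r+σ²/2)T) / (σ√T) = (ln(213.85/242.81) + (0.0697+0.4004²/2)·1.1567) / 0.430630 = (-0.127004 + 0.173343) / 0.430630 = 0.107607
d₂ = d₁ − σ√T = 0.107607 − 0.430630 = -0.323023
e^{−rT} = 0.922542
N(−d₁) = 0.457154,  N(−d₂) = 0.626661
Put price V = K·e^{−rT}·N(−d₂) − S·N(−d₁) = 140.373684 − 97.762338 = 42.611346
φ(d₁) = (1/√(2π))·e^{−d₁²/2} = 0.396639
Θ = −S·φ(d₁)·σ/(2√T) + r·K·e^{−rT}·N(−d₂) = −15.789146 + 9.784046 = -6.005100

price = 42.611346
Θ = -6.005100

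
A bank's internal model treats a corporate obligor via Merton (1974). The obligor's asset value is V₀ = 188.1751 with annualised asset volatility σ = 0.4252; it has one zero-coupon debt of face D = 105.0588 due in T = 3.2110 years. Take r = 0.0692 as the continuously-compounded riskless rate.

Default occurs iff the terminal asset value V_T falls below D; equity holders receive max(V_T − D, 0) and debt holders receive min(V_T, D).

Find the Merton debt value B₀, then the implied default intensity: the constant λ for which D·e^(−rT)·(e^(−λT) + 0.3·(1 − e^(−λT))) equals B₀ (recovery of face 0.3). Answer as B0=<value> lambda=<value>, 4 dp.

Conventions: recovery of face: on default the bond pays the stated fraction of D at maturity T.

B0=77.2910 lambda=0.0384

Apply the equity-as-call identities (strike 105.0588, horizon 3.2110 years):
d₁ = [ln(V₀/D) + (r + σ²/2)T] / (σ√T)
   = [ln(188.1751/105.0588) + (0.0692 + 0.5·0.4252²)·3.2110] / (0.4252·√3.2110)
   = [0.582853 + 0.512468] / 0.761927 = 1.437566
d₂ = d₁ − σ√T = 1.437566 − 0.761927 = 0.675639
N(d₁) = 0.924721,  N(d₂) = 0.750365,  e^(−rT) = 0.800754
E₀ = V₀·N(d₁) − D·e^(−rT)·N(d₂)
   = 188.1751·0.924721 − 105.0588·0.800754·0.750365 = 110.884120
B₀ = V₀ − E₀ = 188.1751 − 110.884120 = 77.290980
e^(−λT) = (B₀·e^(rT)/D − 0.3)/(1 − 0.3) = (77.2910·1.248823/105.0588 − 0.3)/0.7 = 0.88392825
λ = −ln(0.88392825)/3.2110 = 0.038424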